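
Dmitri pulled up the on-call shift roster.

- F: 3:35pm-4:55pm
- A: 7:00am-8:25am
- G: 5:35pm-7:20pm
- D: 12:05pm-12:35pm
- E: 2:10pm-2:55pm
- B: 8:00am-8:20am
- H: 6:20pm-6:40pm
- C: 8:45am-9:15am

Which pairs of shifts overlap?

Check each pair: they overlap iff neither finishes before the other starts.
Sorted by start: A, B, C, D, E, F, G, H.
B starts before A ends → A and B overlap.
C starts after A ends, so A has no further overlaps.
C starts after B ends, so B has no further overlaps.
D starts after C ends, so C has no further overlaps.
E starts after D ends, so D has no further overlaps.
F starts after E ends, so E has no further overlaps.
G starts after F ends, so F has no further overlaps.
H starts before G ends → G and H overlap.

A & B, G & H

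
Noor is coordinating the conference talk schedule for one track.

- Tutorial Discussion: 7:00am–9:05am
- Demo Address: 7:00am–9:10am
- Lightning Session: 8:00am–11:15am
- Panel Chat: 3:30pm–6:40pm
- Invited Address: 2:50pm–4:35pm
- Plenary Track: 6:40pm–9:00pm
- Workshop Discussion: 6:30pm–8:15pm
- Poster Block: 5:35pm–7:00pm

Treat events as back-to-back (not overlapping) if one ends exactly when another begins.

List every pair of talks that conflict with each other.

Sorted by start: Tutorial Discussion, Demo Address, Lightning Session, Invited Address, Panel Chat, Poster Block, Workshop Discussion, Plenary Track.
Demo Address starts before Tutorial Discussion ends → Tutorial Discussion and Demo Address overlap.
Lightning Session starts before Tutorial Discussion ends → Tutorial Discussion and Lightning Session overlap.
Invited Address starts after Tutorial Discussion ends, so nothing later overlaps Tutorial Discussion either.
Lightning Session starts before Demo Address ends → Demo Address and Lightning Session overlap.
Invited Address starts after Demo Address ends, so nothing later overlaps Demo Address either.
Invited Address starts after Lightning Session ends, so nothing later overlaps Lightning Session either.
Panel Chat starts before Invited Address ends → Invited Address and Panel Chat overlap.
Poster Block starts after Invited Address ends, so nothing later overlaps Invited Address either.
Poster Block starts before Panel Chat ends → Panel Chat and Poster Block overlap.
Workshop Discussion starts before Panel Chat ends → Panel Chat and Workshop Discussion overlap.
Plenary Track starts exactly when Panel Chat ends (back-to-back, no overlap).
Workshop Discussion starts before Poster Block ends → Poster Block and Workshop Discussion overlap.
Plenary Track starts before Poster Block ends → Poster Block and Plenary Track overlap.
Plenary Track starts before Workshop Discussion ends → Workshop Discussion and Plenary Track overlap.

Demo Address & Lightning Session, Demo Address & Tutorial Discussion, Invited Address & Panel Chat, Lightning Session & Tutorial Discussion, Panel Chat & Poster Block, Panel Chat & Workshop Discussion, Plenary Track & Poster Block, Plenary Track & Workshop Discussion, Poster Block & Workshop Discussion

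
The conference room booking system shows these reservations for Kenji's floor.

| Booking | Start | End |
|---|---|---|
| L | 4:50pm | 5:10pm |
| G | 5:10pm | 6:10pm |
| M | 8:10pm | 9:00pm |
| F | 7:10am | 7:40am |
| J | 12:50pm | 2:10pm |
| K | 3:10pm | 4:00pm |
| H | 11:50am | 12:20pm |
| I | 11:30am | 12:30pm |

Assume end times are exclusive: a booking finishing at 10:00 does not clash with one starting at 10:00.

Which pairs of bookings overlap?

Sorted by start: F, I, H, J, K, L, G, M.
I starts after F ends; F is clear from here.
H starts before I ends → I and H overlap.
J starts after I ends; I is clear from here.
J starts after H ends; H is clear from here.
K starts after J ends; J is clear from here.
L starts after K ends; K is clear from here.
G starts exactly when L ends (back-to-back, no overlap); L is clear from here.
M starts after G ends.

H & I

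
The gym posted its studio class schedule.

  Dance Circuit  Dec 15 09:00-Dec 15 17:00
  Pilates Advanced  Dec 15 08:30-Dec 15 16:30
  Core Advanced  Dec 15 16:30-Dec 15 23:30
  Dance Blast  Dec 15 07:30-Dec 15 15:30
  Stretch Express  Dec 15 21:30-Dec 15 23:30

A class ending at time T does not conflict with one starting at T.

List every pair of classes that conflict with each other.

Core Advanced & Dance Circuit, Core Advanced & Stretch Express, Dance Blast & Dance Circuit, Dance Blast & Pilates Advanced, Dance Circuit & Pilates Advanced

Two intervals overlap when each starts before the other ends.
Sorted by start: Dance Blast, Pilates Advanced, Dance Circuit, Core Advanced, Stretch Express.
Pilates Advanced starts before Dance Blast ends → Dance Blast and Pilates Advanced overlap.
Dance Circuit starts before Dance Blast ends → Dance Blast and Dance Circuit overlap.
Core Advanced starts after Dance Blast ends, so Dance Blast has no further overlaps.
Dance Circuit starts before Pilates Advanced ends → Pilates Advanced and Dance Circuit overlap.
Core Advanced starts exactly when Pilates Advanced ends (back-to-back, no overlap), so Pilates Advanced has no further overlaps.
Core Advanced starts before Dance Circuit ends → Dance Circuit and Core Advanced overlap.
Stretch Express starts after Dance Circuit ends.
Stretch Express starts before Core Advanced ends → Core Advanced and Stretch Express overlap.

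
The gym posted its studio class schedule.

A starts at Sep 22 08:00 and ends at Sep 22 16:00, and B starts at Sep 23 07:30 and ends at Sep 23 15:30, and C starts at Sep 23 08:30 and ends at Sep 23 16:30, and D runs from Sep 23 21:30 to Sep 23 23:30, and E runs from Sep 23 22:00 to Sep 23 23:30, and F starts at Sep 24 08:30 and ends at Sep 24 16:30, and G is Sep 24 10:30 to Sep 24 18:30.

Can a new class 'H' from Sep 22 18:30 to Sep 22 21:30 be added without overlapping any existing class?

Yes — the slot is free

A: ends Sep 22 16:00 at or before H starts Sep 22 18:30 → clear.
B: starts Sep 23 07:30 at or after H ends Sep 22 21:30 → clear.
C: starts Sep 23 08:30 at or after H ends Sep 22 21:30 → clear.
D: starts Sep 23 21:30 at or after H ends Sep 22 21:30 → clear.
E: starts Sep 23 22:00 at or after H ends Sep 22 21:30 → clear.
F: starts Sep 24 08:30 at or after H ends Sep 22 21:30 → clear.
G: starts Sep 24 10:30 at or after H ends Sep 22 21:30 → clear.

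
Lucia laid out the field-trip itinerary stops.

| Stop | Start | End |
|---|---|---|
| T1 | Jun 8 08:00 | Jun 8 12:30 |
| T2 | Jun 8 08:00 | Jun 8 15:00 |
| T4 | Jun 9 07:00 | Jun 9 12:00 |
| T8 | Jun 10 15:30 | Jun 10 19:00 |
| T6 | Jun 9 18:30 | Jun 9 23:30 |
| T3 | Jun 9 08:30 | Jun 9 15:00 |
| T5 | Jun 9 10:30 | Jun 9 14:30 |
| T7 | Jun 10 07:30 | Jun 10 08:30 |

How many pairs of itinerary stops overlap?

Sorted by start: T1, T2, T4, T3, T5, T6, T7, T8.
T2 starts before T1 ends → T1 and T2 overlap.
T4 starts after T1 ends, so T1 has no further overlaps.
T4 starts after T2 ends, so T2 has no further overlaps.
T3 starts before T4 ends → T4 and T3 overlap.
T5 starts before T4 ends → T4 and T5 overlap.
T6 starts after T4 ends, so T4 has no further overlaps.
T5 starts before T3 ends → T3 and T5 overlap.
T6 starts after T3 ends, so T3 has no further overlaps.
T6 starts after T5 ends, so T5 has no further overlaps.
T7 starts after T6 ends, so T6 has no further overlaps.
T8 starts after T7 ends.
Overlapping pairs: T1 & T2, T3 & T4, T3 & T5, T4 & T5 — 4 in total.

4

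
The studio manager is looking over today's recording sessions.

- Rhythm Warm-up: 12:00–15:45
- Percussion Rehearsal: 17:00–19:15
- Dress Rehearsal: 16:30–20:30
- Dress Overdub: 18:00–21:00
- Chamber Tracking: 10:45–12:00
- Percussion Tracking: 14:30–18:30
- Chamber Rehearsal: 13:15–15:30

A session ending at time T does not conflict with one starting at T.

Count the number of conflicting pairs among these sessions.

9

Sorted by start: Chamber Tracking, Rhythm Warm-up, Chamber Rehearsal, Percussion Tracking, Dress Rehearsal, Percussion Rehearsal, Dress Overdub.
Rhythm Warm-up starts exactly when Chamber Tracking ends (back-to-back, no overlap), so Chamber Tracking has no further overlaps.
Chamber Rehearsal starts before Rhythm Warm-up ends → Rhythm Warm-up and Chamber Rehearsal overlap.
Percussion Tracking starts before Rhythm Warm-up ends → Rhythm Warm-up and Percussion Tracking overlap.
Dress Rehearsal starts after Rhythm Warm-up ends, so Rhythm Warm-up has no further overlaps.
Percussion Tracking starts before Chamber Rehearsal ends → Chamber Rehearsal and Percussion Tracking overlap.
Dress Rehearsal starts after Chamber Rehearsal ends, so Chamber Rehearsal has no further overlaps.
Dress Rehearsal starts before Percussion Tracking ends → Percussion Tracking and Dress Rehearsal overlap.
Percussion Rehearsal starts before Percussion Tracking ends → Percussion Tracking and Percussion Rehearsal overlap.
Dress Overdub starts before Percussion Tracking ends → Percussion Tracking and Dress Overdub overlap.
Percussion Rehearsal starts before Dress Rehearsal ends → Dress Rehearsal and Percussion Rehearsal overlap.
Dress Overdub starts before Dress Rehearsal ends → Dress Rehearsal and Dress Overdub overlap.
Dress Overdub starts before Percussion Rehearsal ends → Percussion Rehearsal and Dress Overdub overlap.
Overlapping pairs: Chamber Rehearsal & Percussion Tracking, Chamber Rehearsal & Rhythm Warm-up, Dress Overdub & Dress Rehearsal, Dress Overdub & Percussion Rehearsal, Dress Overdub & Percussion Tracking, Dress Rehearsal & Percussion Rehearsal, Dress Rehearsal & Percussion Tracking, Percussion Rehearsal & Percussion Tracking, Percussion Tracking & Rhythm Warm-up — 9 in total.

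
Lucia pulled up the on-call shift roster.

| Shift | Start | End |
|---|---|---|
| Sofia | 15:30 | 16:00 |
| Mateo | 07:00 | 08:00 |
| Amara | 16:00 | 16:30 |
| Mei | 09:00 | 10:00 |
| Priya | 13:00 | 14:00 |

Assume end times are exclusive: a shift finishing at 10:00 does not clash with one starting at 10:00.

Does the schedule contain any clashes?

No

Sorted by start: Mateo, Mei, Priya, Sofia, Amara.
Mei starts after Mateo ends, so Mateo has no further overlaps.
Priya starts after Mei ends, so Mei has no further overlaps.
Sofia starts after Priya ends, so Priya has no further overlaps.
Amara starts exactly when Sofia ends (back-to-back, no overlap).
Every pair is clear; the schedule has no overlaps.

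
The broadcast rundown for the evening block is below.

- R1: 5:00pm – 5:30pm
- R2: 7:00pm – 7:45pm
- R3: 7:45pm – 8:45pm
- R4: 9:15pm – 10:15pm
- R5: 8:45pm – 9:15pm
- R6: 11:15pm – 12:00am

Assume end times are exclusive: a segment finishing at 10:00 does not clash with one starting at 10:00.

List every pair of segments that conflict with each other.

none

Sorted by start: R1, R2, R3, R5, R4, R6.
R2 starts after R1 ends, so R1 has no further overlaps.
R3 starts exactly when R2 ends (back-to-back, no overlap), so R2 has no further overlaps.
R5 starts exactly when R3 ends (back-to-back, no overlap), so R3 has no further overlaps.
R4 starts exactly when R5 ends (back-to-back, no overlap), so R5 has no further overlaps.
R6 starts after R4 ends.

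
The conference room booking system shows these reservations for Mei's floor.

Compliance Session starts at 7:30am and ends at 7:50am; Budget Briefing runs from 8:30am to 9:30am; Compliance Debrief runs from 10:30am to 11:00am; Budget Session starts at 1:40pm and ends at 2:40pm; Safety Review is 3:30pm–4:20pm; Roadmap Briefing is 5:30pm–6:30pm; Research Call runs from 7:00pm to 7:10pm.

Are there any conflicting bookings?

No

Sorted by start: Compliance Session, Budget Briefing, Compliance Debrief, Budget Session, Safety Review, Roadmap Briefing, Research Call.
Budget Briefing starts after Compliance Session ends; Compliance Session is clear from here.
Compliance Debrief starts after Budget Briefing ends; Budget Briefing is clear from here.
Budget Session starts after Compliance Debrief ends; Compliance Debrief is clear from here.
Safety Review starts after Budget Session ends; Budget Session is clear from here.
Roadmap Briefing starts after Safety Review ends; Safety Review is clear from here.
Research Call starts after Roadmap Briefing ends.
Every pair is clear; the schedule has no overlaps.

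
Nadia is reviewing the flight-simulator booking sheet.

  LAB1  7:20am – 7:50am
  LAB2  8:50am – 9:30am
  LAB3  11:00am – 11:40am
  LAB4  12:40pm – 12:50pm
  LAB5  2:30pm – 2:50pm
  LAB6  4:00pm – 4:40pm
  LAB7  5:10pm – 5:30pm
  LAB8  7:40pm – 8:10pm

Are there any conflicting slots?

No

Sorted by start: LAB1, LAB2, LAB3, LAB4, LAB5, LAB6, LAB7, LAB8.
LAB2 starts after LAB1 ends — done with LAB1.
LAB3 starts after LAB2 ends — done with LAB2.
LAB4 starts after LAB3 ends — done with LAB3.
LAB5 starts after LAB4 ends — done with LAB4.
LAB6 starts after LAB5 ends — done with LAB5.
LAB7 starts after LAB6 ends — done with LAB6.
LAB8 starts after LAB7 ends.
Every pair is clear; the schedule has no overlaps.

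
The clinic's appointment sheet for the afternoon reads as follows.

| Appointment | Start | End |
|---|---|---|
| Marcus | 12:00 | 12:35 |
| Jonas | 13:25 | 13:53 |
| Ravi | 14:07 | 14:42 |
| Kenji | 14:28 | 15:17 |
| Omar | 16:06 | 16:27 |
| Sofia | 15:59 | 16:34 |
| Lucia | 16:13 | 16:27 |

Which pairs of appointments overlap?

Kenji & Ravi, Lucia & Omar, Lucia & Sofia, Omar & Sofia

Sorted by start: Marcus, Jonas, Ravi, Kenji, Sofia, Omar, Lucia.
Jonas starts after Marcus ends, so Marcus has no further overlaps.
Ravi starts after Jonas ends, so Jonas has no further overlaps.
Kenji starts before Ravi ends → Ravi and Kenji overlap.
Sofia starts after Ravi ends, so Ravi has no further overlaps.
Sofia starts after Kenji ends, so Kenji has no further overlaps.
Omar starts before Sofia ends → Sofia and Omar overlap.
Lucia starts before Sofia ends → Sofia and Lucia overlap.
Lucia starts before Omar ends → Omar and Lucia overlap.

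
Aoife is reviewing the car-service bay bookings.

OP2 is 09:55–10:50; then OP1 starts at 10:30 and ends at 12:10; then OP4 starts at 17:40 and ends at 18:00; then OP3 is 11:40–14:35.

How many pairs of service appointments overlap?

Sorted by start: OP2, OP1, OP3, OP4.
OP1 starts before OP2 ends → OP2 and OP1 overlap.
OP3 starts after OP2 ends, so nothing later overlaps OP2 either.
OP3 starts before OP1 ends → OP1 and OP3 overlap.
OP4 starts after OP1 ends.
OP4 starts after OP3 ends.
Overlapping pairs: OP1 & OP2, OP1 & OP3 — 2 in total.

2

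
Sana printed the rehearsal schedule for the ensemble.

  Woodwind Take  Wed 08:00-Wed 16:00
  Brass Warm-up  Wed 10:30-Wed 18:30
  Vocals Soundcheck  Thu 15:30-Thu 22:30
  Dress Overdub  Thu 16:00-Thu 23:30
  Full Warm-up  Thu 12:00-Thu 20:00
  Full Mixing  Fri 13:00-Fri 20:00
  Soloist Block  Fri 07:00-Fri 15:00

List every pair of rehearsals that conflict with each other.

Sorted by start: Woodwind Take, Brass Warm-up, Full Warm-up, Vocals Soundcheck, Dress Overdub, Soloist Block, Full Mixing.
Brass Warm-up starts before Woodwind Take ends → Woodwind Take and Brass Warm-up overlap.
Full Warm-up starts after Woodwind Take ends — done with Woodwind Take.
Full Warm-up starts after Brass Warm-up ends — done with Brass Warm-up.
Vocals Soundcheck starts before Full Warm-up ends → Full Warm-up and Vocals Soundcheck overlap.
Dress Overdub starts before Full Warm-up ends → Full Warm-up and Dress Overdub overlap.
Soloist Block starts after Full Warm-up ends — done with Full Warm-up.
Dress Overdub starts before Vocals Soundcheck ends → Vocals Soundcheck and Dress Overdub overlap.
Soloist Block starts after Vocals Soundcheck ends — done with Vocals Soundcheck.
Soloist Block starts after Dress Overdub ends — done with Dress Overdub.
Full Mixing starts before Soloist Block ends → Soloist Block and Full Mixing overlap.

Brass Warm-up & Woodwind Take, Dress Overdub & Full Warm-up, Dress Overdub & Vocals Soundcheck, Full Mixing & Soloist Block, Full Warm-up & Vocals Soundcheck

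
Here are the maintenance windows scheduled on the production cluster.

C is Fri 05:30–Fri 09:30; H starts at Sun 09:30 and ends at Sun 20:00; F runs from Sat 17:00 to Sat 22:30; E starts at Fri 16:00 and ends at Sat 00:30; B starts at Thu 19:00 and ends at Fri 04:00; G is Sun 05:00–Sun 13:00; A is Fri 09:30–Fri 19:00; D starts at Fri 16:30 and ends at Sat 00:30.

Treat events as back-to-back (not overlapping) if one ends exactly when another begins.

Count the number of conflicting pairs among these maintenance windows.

Two intervals overlap when each starts before the other ends.
Sorted by start: B, C, A, E, D, F, G, H.
C starts after B ends, so B has no further overlaps.
A starts exactly when C ends (back-to-back, no overlap), so C has no further overlaps.
E starts before A ends → A and E overlap.
D starts before A ends → A and D overlap.
F starts after A ends, so A has no further overlaps.
D starts before E ends → E and D overlap.
F starts after E ends, so E has no further overlaps.
F starts after D ends, so D has no further overlaps.
G starts after F ends, so F has no further overlaps.
H starts before G ends → G and H overlap.
Overlapping pairs: A & D, A & E, D & E, G & H — 4 in total.

4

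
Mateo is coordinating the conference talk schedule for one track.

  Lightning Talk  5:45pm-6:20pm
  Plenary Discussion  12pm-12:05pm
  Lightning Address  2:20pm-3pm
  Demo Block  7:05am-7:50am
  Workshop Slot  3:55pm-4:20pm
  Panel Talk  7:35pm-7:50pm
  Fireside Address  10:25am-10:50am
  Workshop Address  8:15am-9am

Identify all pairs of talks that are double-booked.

Sorted by start: Demo Block, Workshop Address, Fireside Address, Plenary Discussion, Lightning Address, Workshop Slot, Lightning Talk, Panel Talk.
Workshop Address starts after Demo Block ends — done with Demo Block.
Fireside Address starts after Workshop Address ends — done with Workshop Address.
Plenary Discussion starts after Fireside Address ends — done with Fireside Address.
Lightning Address starts after Plenary Discussion ends — done with Plenary Discussion.
Workshop Slot starts after Lightning Address ends — done with Lightning Address.
Lightning Talk starts after Workshop Slot ends — done with Workshop Slot.
Panel Talk starts after Lightning Talk ends.

no overlapping pairs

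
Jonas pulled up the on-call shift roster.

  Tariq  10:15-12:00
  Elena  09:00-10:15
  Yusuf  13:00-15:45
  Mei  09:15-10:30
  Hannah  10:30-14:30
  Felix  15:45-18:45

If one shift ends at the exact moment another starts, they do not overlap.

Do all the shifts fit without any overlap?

Sorted by start: Elena, Mei, Tariq, Hannah, Yusuf, Felix.
Mei starts before Elena ends → Elena and Mei overlap.
That's a conflict, so the schedule is not conflict-free.

No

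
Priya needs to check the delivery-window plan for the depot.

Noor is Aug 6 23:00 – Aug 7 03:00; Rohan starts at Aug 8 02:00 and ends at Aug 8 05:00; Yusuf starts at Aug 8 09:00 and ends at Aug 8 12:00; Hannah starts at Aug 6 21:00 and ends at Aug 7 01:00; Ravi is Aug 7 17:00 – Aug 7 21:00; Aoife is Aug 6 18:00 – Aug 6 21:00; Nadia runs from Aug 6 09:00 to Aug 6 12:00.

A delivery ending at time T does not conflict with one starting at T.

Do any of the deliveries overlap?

Sorted by start: Nadia, Aoife, Hannah, Noor, Ravi, Rohan, Yusuf.
Aoife starts after Nadia ends, so Nadia has no further overlaps.
Hannah starts exactly when Aoife ends (back-to-back, no overlap), so Aoife has no further overlaps.
Noor starts before Hannah ends → Hannah and Noor overlap.
That's a conflict, so the schedule is not conflict-free.

Yes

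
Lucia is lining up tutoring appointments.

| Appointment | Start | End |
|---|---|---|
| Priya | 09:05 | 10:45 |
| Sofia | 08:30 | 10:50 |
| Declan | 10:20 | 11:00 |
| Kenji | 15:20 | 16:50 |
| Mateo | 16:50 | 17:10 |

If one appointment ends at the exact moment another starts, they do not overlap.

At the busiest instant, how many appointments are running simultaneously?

Sweep the timeline, counting +1 at each start and −1 at each end (ends before starts at a tie):
08:30 start Sofia → 1
09:05 start Priya → 2
10:20 start Declan → 3
10:45 end Priya → 2
10:50 end Sofia → 1
11:00 end Declan → 0
15:20 start Kenji → 1
16:50 end Kenji → 0
16:50 start Mateo → 1
17:10 end Mateo → 0
Peak is 3, at 10:20 (Declan, Priya, Sofia).

3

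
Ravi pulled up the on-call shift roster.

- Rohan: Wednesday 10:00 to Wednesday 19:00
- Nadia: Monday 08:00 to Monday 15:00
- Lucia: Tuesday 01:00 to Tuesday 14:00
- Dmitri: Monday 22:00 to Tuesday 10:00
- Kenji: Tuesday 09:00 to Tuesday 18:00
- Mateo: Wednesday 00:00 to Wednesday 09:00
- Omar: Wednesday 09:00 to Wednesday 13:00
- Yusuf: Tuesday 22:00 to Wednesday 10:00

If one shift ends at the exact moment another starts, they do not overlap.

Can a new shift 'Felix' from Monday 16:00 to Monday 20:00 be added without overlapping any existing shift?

Yes — the slot is free

Nadia: ends Monday 15:00 at or before Felix starts Monday 16:00 → clear.
Dmitri: starts Monday 22:00 at or after Felix ends Monday 20:00 → clear.
Lucia: starts Tuesday 01:00 at or after Felix ends Monday 20:00 → clear.
Kenji: starts Tuesday 09:00 at or after Felix ends Monday 20:00 → clear.
Yusuf: starts Tuesday 22:00 at or after Felix ends Monday 20:00 → clear.
Mateo: starts Wednesday 00:00 at or after Felix ends Monday 20:00 → clear.
Omar: starts Wednesday 09:00 at or after Felix ends Monday 20:00 → clear.
Rohan: starts Wednesday 10:00 at or after Felix ends Monday 20:00 → clear.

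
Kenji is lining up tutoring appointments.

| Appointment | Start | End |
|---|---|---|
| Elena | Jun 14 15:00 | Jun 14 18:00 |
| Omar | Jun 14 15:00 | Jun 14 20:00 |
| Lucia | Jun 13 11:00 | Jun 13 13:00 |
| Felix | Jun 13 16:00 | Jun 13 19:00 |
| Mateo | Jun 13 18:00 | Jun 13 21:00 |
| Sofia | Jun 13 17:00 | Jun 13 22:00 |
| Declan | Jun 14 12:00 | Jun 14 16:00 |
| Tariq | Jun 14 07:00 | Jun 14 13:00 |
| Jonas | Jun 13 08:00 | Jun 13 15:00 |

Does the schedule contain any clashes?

Check each pair: they overlap iff neither finishes before the other starts.
Sorted by start: Jonas, Lucia, Felix, Sofia, Mateo, Tariq, Declan, Elena, Omar.
Lucia starts before Jonas ends → Jonas and Lucia overlap.
That's a conflict, so the schedule is not conflict-free.

Yes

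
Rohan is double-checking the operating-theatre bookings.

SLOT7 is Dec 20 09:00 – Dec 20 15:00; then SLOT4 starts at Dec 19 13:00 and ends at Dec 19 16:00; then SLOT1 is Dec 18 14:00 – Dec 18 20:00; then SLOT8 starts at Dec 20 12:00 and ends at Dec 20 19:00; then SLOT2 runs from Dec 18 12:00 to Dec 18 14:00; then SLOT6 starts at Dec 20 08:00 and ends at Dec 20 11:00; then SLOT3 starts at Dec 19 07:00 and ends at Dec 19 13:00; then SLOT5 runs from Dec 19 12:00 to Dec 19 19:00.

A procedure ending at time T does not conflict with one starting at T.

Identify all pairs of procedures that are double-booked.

SLOT3 & SLOT5, SLOT4 & SLOT5, SLOT6 & SLOT7, SLOT7 & SLOT8

Sorted by start: SLOT2, SLOT1, SLOT3, SLOT5, SLOT4, SLOT6, SLOT7, SLOT8.
SLOT1 starts exactly when SLOT2 ends (back-to-back, no overlap), so nothing later overlaps SLOT2 either.
SLOT3 starts after SLOT1 ends, so nothing later overlaps SLOT1 either.
SLOT5 starts before SLOT3 ends → SLOT3 and SLOT5 overlap.
SLOT4 starts exactly when SLOT3 ends (back-to-back, no overlap), so nothing later overlaps SLOT3 either.
SLOT4 starts before SLOT5 ends → SLOT5 and SLOT4 overlap.
SLOT6 starts after SLOT5 ends, so nothing later overlaps SLOT5 either.
SLOT6 starts after SLOT4 ends, so nothing later overlaps SLOT4 either.
SLOT7 starts before SLOT6 ends → SLOT6 and SLOT7 overlap.
SLOT8 starts after SLOT6 ends.
SLOT8 starts before SLOT7 ends → SLOT7 and SLOT8 overlap.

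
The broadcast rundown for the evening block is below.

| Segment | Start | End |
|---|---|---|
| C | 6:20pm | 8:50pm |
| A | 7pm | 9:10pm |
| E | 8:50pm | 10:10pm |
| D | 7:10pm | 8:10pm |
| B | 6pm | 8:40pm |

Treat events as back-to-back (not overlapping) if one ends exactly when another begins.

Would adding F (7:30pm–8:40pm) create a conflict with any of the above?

B: starts 6pm before F ends 8:40pm, and ends 8:40pm after F starts 7:30pm → overlap.
C: starts 6:20pm before F ends 8:40pm, and ends 8:50pm after F starts 7:30pm → overlap.
A: starts 7pm before F ends 8:40pm, and ends 9:10pm after F starts 7:30pm → overlap.
D: starts 7:10pm before F ends 8:40pm, and ends 8:10pm after F starts 7:30pm → overlap.
E: starts 8:50pm at or after F ends 8:40pm → clear.
F overlaps A, B, C, D.

Yes — it overlaps A, B, C, D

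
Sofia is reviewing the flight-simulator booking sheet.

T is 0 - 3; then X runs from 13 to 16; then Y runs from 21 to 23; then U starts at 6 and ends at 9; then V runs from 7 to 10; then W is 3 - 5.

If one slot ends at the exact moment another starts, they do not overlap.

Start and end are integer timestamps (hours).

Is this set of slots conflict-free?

No

Sorted by start: T, W, U, V, X, Y.
W starts exactly when T ends (back-to-back, no overlap); T is clear from here.
U starts after W ends; W is clear from here.
V starts before U ends → U and V overlap.
That's a conflict, so the schedule is not conflict-free.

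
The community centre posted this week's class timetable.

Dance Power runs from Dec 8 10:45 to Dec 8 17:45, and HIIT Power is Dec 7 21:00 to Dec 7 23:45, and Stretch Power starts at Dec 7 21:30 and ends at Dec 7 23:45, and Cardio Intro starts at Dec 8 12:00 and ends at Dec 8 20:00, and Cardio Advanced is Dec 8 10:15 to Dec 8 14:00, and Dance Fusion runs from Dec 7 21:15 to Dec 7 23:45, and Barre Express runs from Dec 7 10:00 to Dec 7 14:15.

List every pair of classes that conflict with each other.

Sorted by start: Barre Express, HIIT Power, Dance Fusion, Stretch Power, Cardio Advanced, Dance Power, Cardio Intro.
HIIT Power starts after Barre Express ends — done with Barre Express.
Dance Fusion starts before HIIT Power ends → HIIT Power and Dance Fusion overlap.
Stretch Power starts before HIIT Power ends → HIIT Power and Stretch Power overlap.
Cardio Advanced starts after HIIT Power ends — done with HIIT Power.
Stretch Power starts before Dance Fusion ends → Dance Fusion and Stretch Power overlap.
Cardio Advanced starts after Dance Fusion ends — done with Dance Fusion.
Cardio Advanced starts after Stretch Power ends — done with Stretch Power.
Dance Power starts before Cardio Advanced ends → Cardio Advanced and Dance Power overlap.
Cardio Intro starts before Cardio Advanced ends → Cardio Advanced and Cardio Intro overlap.
Cardio Intro starts before Dance Power ends → Dance Power and Cardio Intro overlap.

Cardio Advanced & Cardio Intro, Cardio Advanced & Dance Power, Cardio Intro & Dance Power, Dance Fusion & HIIT Power, Dance Fusion & Stretch Power, HIIT Power & Stretch Power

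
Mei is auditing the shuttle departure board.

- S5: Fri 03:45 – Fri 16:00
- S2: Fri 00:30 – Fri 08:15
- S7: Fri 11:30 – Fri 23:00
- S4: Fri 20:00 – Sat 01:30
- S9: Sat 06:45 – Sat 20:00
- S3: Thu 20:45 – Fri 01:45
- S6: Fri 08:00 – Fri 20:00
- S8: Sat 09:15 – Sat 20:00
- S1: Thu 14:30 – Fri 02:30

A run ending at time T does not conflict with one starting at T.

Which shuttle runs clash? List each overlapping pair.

Sorted by start: S1, S3, S2, S5, S6, S7, S4, S9, S8.
S3 starts before S1 ends → S1 and S3 overlap.
S2 starts before S1 ends → S1 and S2 overlap.
S5 starts after S1 ends, so S1 has no further overlaps.
S2 starts before S3 ends → S3 and S2 overlap.
S5 starts after S3 ends, so S3 has no further overlaps.
S5 starts before S2 ends → S2 and S5 overlap.
S6 starts before S2 ends → S2 and S6 overlap.
S7 starts after S2 ends, so S2 has no further overlaps.
S6 starts before S5 ends → S5 and S6 overlap.
S7 starts before S5 ends → S5 and S7 overlap.
S4 starts after S5 ends, so S5 has no further overlaps.
S7 starts before S6 ends → S6 and S7 overlap.
S4 starts exactly when S6 ends (back-to-back, no overlap), so S6 has no further overlaps.
S4 starts before S7 ends → S7 and S4 overlap.
S9 starts after S7 ends, so S7 has no further overlaps.
S9 starts after S4 ends, so S4 has no further overlaps.
S8 starts before S9 ends → S9 and S8 overlap.

S1 & S2, S1 & S3, S2 & S3, S2 & S5, S2 & S6, S4 & S7, S5 & S6, S5 & S7, S6 & S7, S8 & S9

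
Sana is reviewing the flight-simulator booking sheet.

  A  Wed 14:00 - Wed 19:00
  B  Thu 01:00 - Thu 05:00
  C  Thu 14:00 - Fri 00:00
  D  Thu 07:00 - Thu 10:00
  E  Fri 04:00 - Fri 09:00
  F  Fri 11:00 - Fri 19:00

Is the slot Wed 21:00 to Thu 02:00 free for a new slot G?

No — it overlaps B

A: ends Wed 19:00 at or before G starts Wed 21:00 → clear.
B: starts Thu 01:00 before G ends Thu 02:00, and ends Thu 05:00 after G starts Wed 21:00 → overlap.
D: starts Thu 07:00 at or after G ends Thu 02:00 → clear.
C: starts Thu 14:00 at or after G ends Thu 02:00 → clear.
E: starts Fri 04:00 at or after G ends Thu 02:00 → clear.
F: starts Fri 11:00 at or after G ends Thu 02:00 → clear.
G overlaps B.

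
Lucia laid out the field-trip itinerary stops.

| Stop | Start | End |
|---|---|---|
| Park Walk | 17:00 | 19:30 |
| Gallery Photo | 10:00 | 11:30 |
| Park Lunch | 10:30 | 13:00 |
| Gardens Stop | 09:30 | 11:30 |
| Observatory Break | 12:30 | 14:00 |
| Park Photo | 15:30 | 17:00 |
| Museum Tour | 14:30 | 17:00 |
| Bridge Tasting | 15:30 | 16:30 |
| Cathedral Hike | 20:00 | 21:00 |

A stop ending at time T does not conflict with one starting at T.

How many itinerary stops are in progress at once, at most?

3

Sweep the timeline, counting +1 at each start and −1 at each end (ends before starts at a tie):
09:30 start Gardens Stop → 1
10:00 start Gallery Photo → 2
10:30 start Park Lunch → 3
11:30 end Gallery Photo → 2
11:30 end Gardens Stop → 1
12:30 start Observatory Break → 2
13:00 end Park Lunch → 1
14:00 end Observatory Break → 0
14:30 start Museum Tour → 1
15:30 start Bridge Tasting → 2
15:30 start Park Photo → 3
16:30 end Bridge Tasting → 2
17:00 end Museum Tour → 1
17:00 end Park Photo → 0
17:00 start Park Walk → 1
19:30 end Park Walk → 0
20:00 start Cathedral Hike → 1
21:00 end Cathedral Hike → 0
Peak is 3, at 10:30 (Gallery Photo, Gardens Stop, Park Lunch).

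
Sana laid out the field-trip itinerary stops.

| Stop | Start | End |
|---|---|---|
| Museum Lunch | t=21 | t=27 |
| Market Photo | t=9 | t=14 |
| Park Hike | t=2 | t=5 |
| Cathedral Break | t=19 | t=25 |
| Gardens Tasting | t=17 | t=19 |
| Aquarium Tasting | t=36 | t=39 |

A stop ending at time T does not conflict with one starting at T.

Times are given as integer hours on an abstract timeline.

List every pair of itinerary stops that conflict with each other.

Cathedral Break & Museum Lunch

Sorted by start: Park Hike, Market Photo, Gardens Tasting, Cathedral Break, Museum Lunch, Aquarium Tasting.
Market Photo starts after Park Hike ends, so Park Hike has no further overlaps.
Gardens Tasting starts after Market Photo ends, so Market Photo has no further overlaps.
Cathedral Break starts exactly when Gardens Tasting ends (back-to-back, no overlap), so Gardens Tasting has no further overlaps.
Museum Lunch starts before Cathedral Break ends → Cathedral Break and Museum Lunch overlap.
Aquarium Tasting starts after Cathedral Break ends.
Aquarium Tasting starts after Museum Lunch ends.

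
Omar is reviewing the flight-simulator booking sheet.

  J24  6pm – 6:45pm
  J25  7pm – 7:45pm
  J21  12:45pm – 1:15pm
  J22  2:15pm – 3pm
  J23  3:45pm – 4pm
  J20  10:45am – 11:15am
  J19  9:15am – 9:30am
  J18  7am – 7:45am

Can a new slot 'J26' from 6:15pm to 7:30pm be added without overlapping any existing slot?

J18: ends 7:45am at or before J26 starts 6:15pm → clear.
J19: ends 9:30am at or before J26 starts 6:15pm → clear.
J20: ends 11:15am at or before J26 starts 6:15pm → clear.
J21: ends 1:15pm at or before J26 starts 6:15pm → clear.
J22: ends 3pm at or before J26 starts 6:15pm → clear.
J23: ends 4pm at or before J26 starts 6:15pm → clear.
J24: starts 6pm before J26 ends 7:30pm, and ends 6:45pm after J26 starts 6:15pm → overlap.
J25: starts 7pm before J26 ends 7:30pm, and ends 7:45pm after J26 starts 6:15pm → overlap.
J26 overlaps J24, J25.

No — it overlaps J24, J25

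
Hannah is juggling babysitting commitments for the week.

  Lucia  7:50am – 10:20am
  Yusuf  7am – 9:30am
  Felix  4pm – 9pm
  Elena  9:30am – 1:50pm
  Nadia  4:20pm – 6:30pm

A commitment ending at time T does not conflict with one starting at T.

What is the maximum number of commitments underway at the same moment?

2

Sweep the timeline, counting +1 at each start and −1 at each end (ends before starts at a tie):
7am start Yusuf → 1
7:50am start Lucia → 2
9:30am end Yusuf → 1
9:30am start Elena → 2
10:20am end Lucia → 1
1:50pm end Elena → 0
4pm start Felix → 1
4:20pm start Nadia → 2
6:30pm end Nadia → 1
9pm end Felix → 0
Peak is 2, at 7:50am (Lucia, Yusuf).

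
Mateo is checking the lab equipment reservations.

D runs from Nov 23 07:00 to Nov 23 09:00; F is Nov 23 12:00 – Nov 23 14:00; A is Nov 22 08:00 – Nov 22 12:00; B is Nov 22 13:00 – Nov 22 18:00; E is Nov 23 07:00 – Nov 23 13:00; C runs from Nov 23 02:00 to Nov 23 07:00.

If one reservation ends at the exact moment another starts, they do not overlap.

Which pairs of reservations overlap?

Sorted by start: A, B, C, D, E, F.
B starts after A ends — done with A.
C starts after B ends — done with B.
D starts exactly when C ends (back-to-back, no overlap) — done with C.
E starts before D ends → D and E overlap.
F starts after D ends.
F starts before E ends → E and F overlap.

D & E, E & F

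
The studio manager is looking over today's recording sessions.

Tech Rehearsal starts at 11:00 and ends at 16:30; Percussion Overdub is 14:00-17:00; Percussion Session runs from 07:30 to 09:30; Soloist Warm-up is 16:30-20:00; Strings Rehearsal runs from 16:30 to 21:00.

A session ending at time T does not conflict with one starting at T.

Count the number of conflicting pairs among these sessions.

4

Sorted by start: Percussion Session, Tech Rehearsal, Percussion Overdub, Soloist Warm-up, Strings Rehearsal.
Tech Rehearsal starts after Percussion Session ends — done with Percussion Session.
Percussion Overdub starts before Tech Rehearsal ends → Tech Rehearsal and Percussion Overdub overlap.
Soloist Warm-up starts exactly when Tech Rehearsal ends (back-to-back, no overlap) — done with Tech Rehearsal.
Soloist Warm-up starts before Percussion Overdub ends → Percussion Overdub and Soloist Warm-up overlap.
Strings Rehearsal starts before Percussion Overdub ends → Percussion Overdub and Strings Rehearsal overlap.
Strings Rehearsal starts before Soloist Warm-up ends → Soloist Warm-up and Strings Rehearsal overlap.
Overlapping pairs: Percussion Overdub & Soloist Warm-up, Percussion Overdub & Strings Rehearsal, Percussion Overdub & Tech Rehearsal, Soloist Warm-up & Strings Rehearsal — 4 in total.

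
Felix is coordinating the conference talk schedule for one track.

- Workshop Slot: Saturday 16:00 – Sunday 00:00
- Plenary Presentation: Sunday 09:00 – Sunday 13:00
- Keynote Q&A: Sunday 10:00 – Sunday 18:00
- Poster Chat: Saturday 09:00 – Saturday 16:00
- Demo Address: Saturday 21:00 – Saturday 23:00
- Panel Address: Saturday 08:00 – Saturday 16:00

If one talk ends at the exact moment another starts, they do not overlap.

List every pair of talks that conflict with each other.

Demo Address & Workshop Slot, Keynote Q&A & Plenary Presentation, Panel Address & Poster Chat

Check each pair: they overlap iff neither finishes before the other starts.
Sorted by start: Panel Address, Poster Chat, Workshop Slot, Demo Address, Plenary Presentation, Keynote Q&A.
Poster Chat starts before Panel Address ends → Panel Address and Poster Chat overlap.
Workshop Slot starts exactly when Panel Address ends (back-to-back, no overlap) — done with Panel Address.
Workshop Slot starts exactly when Poster Chat ends (back-to-back, no overlap) — done with Poster Chat.
Demo Address starts before Workshop Slot ends → Workshop Slot and Demo Address overlap.
Plenary Presentation starts after Workshop Slot ends — done with Workshop Slot.
Plenary Presentation starts after Demo Address ends — done with Demo Address.
Keynote Q&A starts before Plenary Presentation ends → Plenary Presentation and Keynote Q&A overlap.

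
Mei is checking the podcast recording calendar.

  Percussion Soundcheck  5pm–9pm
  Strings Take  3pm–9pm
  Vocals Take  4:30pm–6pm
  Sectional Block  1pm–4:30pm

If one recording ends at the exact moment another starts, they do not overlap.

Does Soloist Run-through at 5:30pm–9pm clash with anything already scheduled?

Yes — it overlaps Percussion Soundcheck, Strings Take, Vocals Take

Sectional Block: ends 4:30pm at or before Soloist Run-through starts 5:30pm → clear.
Strings Take: starts 3pm before Soloist Run-through ends 9pm, and ends 9pm after Soloist Run-through starts 5:30pm → overlap.
Vocals Take: starts 4:30pm before Soloist Run-through ends 9pm, and ends 6pm after Soloist Run-through starts 5:30pm → overlap.
Percussion Soundcheck: starts 5pm before Soloist Run-through ends 9pm, and ends 9pm after Soloist Run-through starts 5:30pm → overlap.
Soloist Run-through overlaps Vocals Take, Strings Take, Percussion Soundcheck.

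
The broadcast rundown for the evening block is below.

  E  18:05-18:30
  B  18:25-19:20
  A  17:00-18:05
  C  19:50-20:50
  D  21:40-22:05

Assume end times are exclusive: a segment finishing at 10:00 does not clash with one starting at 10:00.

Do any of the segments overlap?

Sorted by start: A, E, B, C, D.
E starts exactly when A ends (back-to-back, no overlap) — done with A.
B starts before E ends → E and B overlap.
That's a conflict, so the schedule is not conflict-free.

Yes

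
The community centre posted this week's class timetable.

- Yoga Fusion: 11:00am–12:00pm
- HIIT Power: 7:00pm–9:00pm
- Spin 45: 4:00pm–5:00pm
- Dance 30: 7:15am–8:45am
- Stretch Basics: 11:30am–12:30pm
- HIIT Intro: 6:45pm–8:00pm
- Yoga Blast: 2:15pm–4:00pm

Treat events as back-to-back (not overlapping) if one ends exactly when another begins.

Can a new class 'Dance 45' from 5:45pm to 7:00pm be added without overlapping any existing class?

Dance 30: ends 8:45am at or before Dance 45 starts 5:45pm → clear.
Yoga Fusion: ends 12:00pm at or before Dance 45 starts 5:45pm → clear.
Stretch Basics: ends 12:30pm at or before Dance 45 starts 5:45pm → clear.
Yoga Blast: ends 4:00pm at or before Dance 45 starts 5:45pm → clear.
Spin 45: ends 5:00pm at or before Dance 45 starts 5:45pm → clear.
HIIT Intro: starts 6:45pm before Dance 45 ends 7:00pm, and ends 8:00pm after Dance 45 starts 5:45pm → overlap.
HIIT Power: starts 7:00pm at or after Dance 45 ends 7:00pm → clear.
Dance 45 overlaps HIIT Intro.

No — it overlaps HIIT Intro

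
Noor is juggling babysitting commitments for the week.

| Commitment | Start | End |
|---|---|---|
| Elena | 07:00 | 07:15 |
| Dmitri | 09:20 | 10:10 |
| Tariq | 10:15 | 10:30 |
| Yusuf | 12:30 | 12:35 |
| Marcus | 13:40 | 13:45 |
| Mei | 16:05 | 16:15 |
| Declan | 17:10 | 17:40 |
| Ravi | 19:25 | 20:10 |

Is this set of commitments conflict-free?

Two intervals overlap when each starts before the other ends.
Sorted by start: Elena, Dmitri, Tariq, Yusuf, Marcus, Mei, Declan, Ravi.
Dmitri starts after Elena ends — done with Elena.
Tariq starts after Dmitri ends — done with Dmitri.
Yusuf starts after Tariq ends — done with Tariq.
Marcus starts after Yusuf ends — done with Yusuf.
Mei starts after Marcus ends — done with Marcus.
Declan starts after Mei ends — done with Mei.
Ravi starts after Declan ends.
Every pair is clear; the schedule has no overlaps.

Yes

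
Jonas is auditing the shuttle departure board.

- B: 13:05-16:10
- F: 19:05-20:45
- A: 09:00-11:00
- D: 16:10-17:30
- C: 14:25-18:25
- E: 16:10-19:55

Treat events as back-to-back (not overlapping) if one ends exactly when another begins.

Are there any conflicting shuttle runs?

Sorted by start: A, B, C, D, E, F.
B starts after A ends, so A has no further overlaps.
C starts before B ends → B and C overlap.
That's a conflict, so the schedule is not conflict-free.

Yes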